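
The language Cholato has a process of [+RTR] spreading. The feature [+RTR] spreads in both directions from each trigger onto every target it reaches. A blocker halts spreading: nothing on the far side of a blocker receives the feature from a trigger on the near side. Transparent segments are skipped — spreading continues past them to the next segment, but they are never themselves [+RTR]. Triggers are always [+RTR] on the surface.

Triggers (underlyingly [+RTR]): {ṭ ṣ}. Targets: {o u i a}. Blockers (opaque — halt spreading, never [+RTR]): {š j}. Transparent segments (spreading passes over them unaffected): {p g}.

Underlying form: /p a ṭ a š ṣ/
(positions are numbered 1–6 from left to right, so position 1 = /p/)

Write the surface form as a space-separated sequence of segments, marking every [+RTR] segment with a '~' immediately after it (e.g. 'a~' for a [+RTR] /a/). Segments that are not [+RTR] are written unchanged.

From /ṭ/ at 3 rightward: 4 /a/ → [+RTR]; 5 /š/ blocks.
From /ṭ/ at 3 leftward: 2 /a/ → [+RTR]; 1 /p/ transparent; word edge.
From /ṣ/ at 6 rightward: word edge.
From /ṣ/ at 6 leftward: 5 /š/ blocks.
[+RTR] positions on the surface: 2 3 4 6.

p a~ ṭ~ a~ š ṣ~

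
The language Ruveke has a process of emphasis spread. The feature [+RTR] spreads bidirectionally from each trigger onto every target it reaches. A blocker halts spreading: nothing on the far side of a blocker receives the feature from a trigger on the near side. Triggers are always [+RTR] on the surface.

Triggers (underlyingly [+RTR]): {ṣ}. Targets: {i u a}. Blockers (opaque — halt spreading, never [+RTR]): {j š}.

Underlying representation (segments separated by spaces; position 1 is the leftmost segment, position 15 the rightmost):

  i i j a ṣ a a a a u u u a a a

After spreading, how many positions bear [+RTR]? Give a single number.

12

From /ṣ/ at 5 rightward: 6 /a/ → [+RTR]; 7 /a/ → [+RTR]; 8 /a/ → [+RTR]; 9 /a/ → [+RTR]; 10 /u/ → [+RTR]; 11 /u/ → [+RTR]; 12 /u/ → [+RTR]; 13 /a/ → [+RTR]; 14 /a/ → [+RTR]; 15 /a/ → [+RTR]; word edge.
From /ṣ/ at 5 leftward: 4 /a/ → [+RTR]; 3 /j/ blocks.
Targets with no active source: positions 1 2 stay [-emphatic].
[+RTR] positions on the surface: 4 5 6 7 8 9 10 11 12 13 14 15.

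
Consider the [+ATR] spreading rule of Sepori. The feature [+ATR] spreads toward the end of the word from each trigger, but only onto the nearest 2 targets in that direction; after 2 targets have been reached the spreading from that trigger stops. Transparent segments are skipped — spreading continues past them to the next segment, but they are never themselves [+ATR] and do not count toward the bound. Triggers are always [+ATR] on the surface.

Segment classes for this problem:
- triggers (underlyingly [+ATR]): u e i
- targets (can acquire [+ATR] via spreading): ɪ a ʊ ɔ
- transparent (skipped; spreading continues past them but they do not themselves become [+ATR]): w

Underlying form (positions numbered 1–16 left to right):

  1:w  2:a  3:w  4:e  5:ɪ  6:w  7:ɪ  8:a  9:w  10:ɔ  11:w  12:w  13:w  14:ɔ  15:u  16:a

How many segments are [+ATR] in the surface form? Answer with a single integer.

From /e/ at 4 rightward: 5 /ɪ/ → [+ATR]; 6 /w/ transparent; 7 /ɪ/ → [+ATR]; bound reached.
From /u/ at 15 rightward: 16 /a/ → [+ATR]; word edge.
Targets with no active source: positions 2 8 10 14 stay [-ATR].
[+ATR] positions on the surface: 4 5 7 15 16.

5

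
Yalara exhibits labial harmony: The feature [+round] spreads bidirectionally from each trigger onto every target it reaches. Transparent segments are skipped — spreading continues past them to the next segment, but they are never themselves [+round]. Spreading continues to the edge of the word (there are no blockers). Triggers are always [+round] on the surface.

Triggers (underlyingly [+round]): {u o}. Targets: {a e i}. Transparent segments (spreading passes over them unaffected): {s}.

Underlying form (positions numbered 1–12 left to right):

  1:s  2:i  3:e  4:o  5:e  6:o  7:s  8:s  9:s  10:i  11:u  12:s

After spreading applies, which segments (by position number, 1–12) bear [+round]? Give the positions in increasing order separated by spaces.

From /o/ at 4 rightward: 5 /e/ → [+round]; 6 /o/ is itself a trigger — this domain ends here.
From /o/ at 4 leftward: 3 /e/ → [+round]; 2 /i/ → [+round]; 1 /s/ transparent; word edge.
From /o/ at 6 rightward: 7 /s/ transparent; 8 /s/ transparent; 9 /s/ transparent; 10 /i/ → [+round]; 11 /u/ is itself a trigger — this domain ends here.
From /o/ at 6 leftward: 5 /e/ → [+round]; 4 /o/ is itself a trigger — this domain ends here.
From /u/ at 11 rightward: 12 /s/ transparent; word edge.
From /u/ at 11 leftward: 10 /i/ → [+round]; 9 /s/ transparent; 8 /s/ transparent; 7 /s/ transparent; 6 /o/ is itself a trigger — this domain ends here.

2 3 4 5 6 10 11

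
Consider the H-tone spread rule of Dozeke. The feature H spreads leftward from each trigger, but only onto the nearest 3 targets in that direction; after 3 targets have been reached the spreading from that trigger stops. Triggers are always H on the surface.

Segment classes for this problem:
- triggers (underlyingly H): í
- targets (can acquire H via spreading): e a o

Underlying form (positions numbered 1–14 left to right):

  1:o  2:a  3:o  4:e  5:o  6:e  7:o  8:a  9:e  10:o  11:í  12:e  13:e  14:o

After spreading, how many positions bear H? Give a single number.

From /í/ at 11 leftward: 10 /o/ → H; 9 /e/ → H; 8 /a/ → H; bound reached.
Targets with no active source: positions 1 2 3 4 5 6 7 12 13 14 stay [-high tone].
H positions on the surface: 8 9 10 11.

4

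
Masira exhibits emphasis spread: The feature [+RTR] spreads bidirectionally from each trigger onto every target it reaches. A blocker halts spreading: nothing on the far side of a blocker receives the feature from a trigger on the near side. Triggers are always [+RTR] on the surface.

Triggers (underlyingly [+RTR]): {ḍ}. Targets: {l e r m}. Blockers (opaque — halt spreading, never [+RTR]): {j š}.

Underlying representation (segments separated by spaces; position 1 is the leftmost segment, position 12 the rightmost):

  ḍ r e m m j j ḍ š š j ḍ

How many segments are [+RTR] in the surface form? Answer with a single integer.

From /ḍ/ at 1 rightward: 2 /r/ → [+RTR]; 3 /e/ → [+RTR]; 4 /m/ → [+RTR]; 5 /m/ → [+RTR]; 6 /j/ blocks.
From /ḍ/ at 1 leftward: word edge.
From /ḍ/ at 8 rightward: 9 /š/ blocks.
From /ḍ/ at 8 leftward: 7 /j/ blocks.
From /ḍ/ at 12 rightward: word edge.
From /ḍ/ at 12 leftward: 11 /j/ blocks.
[+RTR] positions on the surface: 1 2 3 4 5 8 12.

7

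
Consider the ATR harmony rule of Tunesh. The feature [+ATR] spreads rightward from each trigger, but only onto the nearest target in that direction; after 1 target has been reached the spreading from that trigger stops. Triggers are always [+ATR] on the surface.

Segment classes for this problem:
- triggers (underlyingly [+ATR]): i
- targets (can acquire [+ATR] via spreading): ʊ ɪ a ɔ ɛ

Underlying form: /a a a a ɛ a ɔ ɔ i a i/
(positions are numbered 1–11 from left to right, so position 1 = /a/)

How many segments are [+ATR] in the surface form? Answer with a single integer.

3

From /i/ at 9 rightward: 10 /a/ → [+ATR]; bound reached.
From /i/ at 11 rightward: word edge.
Targets with no active source: positions 1 2 3 4 5 6 7 8 stay [-ATR].
[+ATR] positions on the surface: 9 10 11.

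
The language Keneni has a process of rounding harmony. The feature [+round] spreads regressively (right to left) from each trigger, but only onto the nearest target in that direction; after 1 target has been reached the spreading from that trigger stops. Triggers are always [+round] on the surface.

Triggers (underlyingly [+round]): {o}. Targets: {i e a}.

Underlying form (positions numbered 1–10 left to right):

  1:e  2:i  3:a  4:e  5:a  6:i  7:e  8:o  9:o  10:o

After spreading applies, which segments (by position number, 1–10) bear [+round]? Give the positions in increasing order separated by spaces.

7 8 9 10

From /o/ at 8 leftward: 7 /e/ → [+round]; bound reached.
From /o/ at 9 leftward: 8 /o/ is itself a trigger — this domain ends here.
From /o/ at 10 leftward: 9 /o/ is itself a trigger — this domain ends here.
Targets with no active source: positions 1 2 3 4 5 6 stay [-round].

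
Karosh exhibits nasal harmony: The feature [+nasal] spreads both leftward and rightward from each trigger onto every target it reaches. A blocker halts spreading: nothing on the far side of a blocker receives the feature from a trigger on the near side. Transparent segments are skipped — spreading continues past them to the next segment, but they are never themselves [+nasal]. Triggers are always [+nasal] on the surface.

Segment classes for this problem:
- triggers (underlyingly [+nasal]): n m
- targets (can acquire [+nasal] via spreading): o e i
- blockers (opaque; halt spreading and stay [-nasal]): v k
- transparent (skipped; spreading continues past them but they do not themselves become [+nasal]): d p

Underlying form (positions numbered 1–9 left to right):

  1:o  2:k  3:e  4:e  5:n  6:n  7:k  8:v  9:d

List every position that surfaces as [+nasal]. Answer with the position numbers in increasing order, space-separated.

From /n/ at 5 rightward: 6 /n/ is itself a trigger — this domain ends here.
From /n/ at 5 leftward: 4 /e/ → [+nasal]; 3 /e/ → [+nasal]; 2 /k/ blocks.
From /n/ at 6 rightward: 7 /k/ blocks.
From /n/ at 6 leftward: 5 /n/ is itself a trigger — this domain ends here.
Target with no active source: position 1 stays [-nasal].

3 4 5 6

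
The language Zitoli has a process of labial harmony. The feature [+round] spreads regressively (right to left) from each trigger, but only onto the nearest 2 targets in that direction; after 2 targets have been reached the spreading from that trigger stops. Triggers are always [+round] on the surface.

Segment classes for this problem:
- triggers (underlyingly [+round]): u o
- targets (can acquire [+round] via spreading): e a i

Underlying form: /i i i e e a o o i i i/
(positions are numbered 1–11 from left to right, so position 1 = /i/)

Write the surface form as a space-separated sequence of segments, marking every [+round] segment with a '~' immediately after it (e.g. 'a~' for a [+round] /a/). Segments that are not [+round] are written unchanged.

From /o/ at 7 leftward: 6 /a/ → [+round]; 5 /e/ → [+round]; bound reached.
From /o/ at 8 leftward: 7 /o/ is itself a trigger — this domain ends here.
Targets with no active source: positions 1 2 3 4 9 10 11 stay [-round].
[+round] positions on the surface: 5 6 7 8.

i i i e e~ a~ o~ o~ i i i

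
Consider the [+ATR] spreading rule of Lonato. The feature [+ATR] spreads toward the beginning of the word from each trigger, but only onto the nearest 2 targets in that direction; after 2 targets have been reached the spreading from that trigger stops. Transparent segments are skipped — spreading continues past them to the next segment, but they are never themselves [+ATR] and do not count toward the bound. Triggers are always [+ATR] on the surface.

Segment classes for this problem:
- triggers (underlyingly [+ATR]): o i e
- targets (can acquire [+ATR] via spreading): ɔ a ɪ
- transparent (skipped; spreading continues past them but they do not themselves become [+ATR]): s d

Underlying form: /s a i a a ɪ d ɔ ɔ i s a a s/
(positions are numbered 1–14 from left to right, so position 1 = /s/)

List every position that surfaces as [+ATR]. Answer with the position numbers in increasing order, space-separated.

From /i/ at 3 leftward: 2 /a/ → [+ATR]; 1 /s/ transparent; word edge.
From /i/ at 10 leftward: 9 /ɔ/ → [+ATR]; 8 /ɔ/ → [+ATR]; bound reached.
Targets with no active source: positions 4 5 6 12 13 stay [-ATR].

2 3 8 9 10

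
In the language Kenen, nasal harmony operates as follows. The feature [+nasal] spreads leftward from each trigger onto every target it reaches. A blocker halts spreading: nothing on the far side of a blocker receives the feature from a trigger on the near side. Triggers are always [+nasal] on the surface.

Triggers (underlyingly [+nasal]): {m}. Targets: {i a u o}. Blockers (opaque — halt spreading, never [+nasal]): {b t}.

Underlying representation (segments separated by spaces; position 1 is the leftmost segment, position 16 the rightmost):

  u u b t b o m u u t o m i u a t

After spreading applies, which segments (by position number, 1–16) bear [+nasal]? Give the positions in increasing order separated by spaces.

From /m/ at 7 leftward: 6 /o/ → [+nasal]; 5 /b/ blocks.
From /m/ at 12 leftward: 11 /o/ → [+nasal]; 10 /t/ blocks.
Targets with no active source: positions 1 2 8 9 13 14 15 stay [-nasal].

6 7 11 12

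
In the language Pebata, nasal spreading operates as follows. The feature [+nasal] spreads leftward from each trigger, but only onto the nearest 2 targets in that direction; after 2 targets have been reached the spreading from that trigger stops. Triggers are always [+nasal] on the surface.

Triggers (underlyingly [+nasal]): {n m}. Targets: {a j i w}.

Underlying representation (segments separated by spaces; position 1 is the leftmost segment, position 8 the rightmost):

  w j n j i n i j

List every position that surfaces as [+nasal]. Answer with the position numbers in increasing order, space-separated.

1 2 3 4 5 6

From /n/ at 3 leftward: 2 /j/ → [+nasal]; 1 /w/ → [+nasal]; bound reached.
From /n/ at 6 leftward: 5 /i/ → [+nasal]; 4 /j/ → [+nasal]; bound reached.
Targets with no active source: positions 7 8 stay [-nasal].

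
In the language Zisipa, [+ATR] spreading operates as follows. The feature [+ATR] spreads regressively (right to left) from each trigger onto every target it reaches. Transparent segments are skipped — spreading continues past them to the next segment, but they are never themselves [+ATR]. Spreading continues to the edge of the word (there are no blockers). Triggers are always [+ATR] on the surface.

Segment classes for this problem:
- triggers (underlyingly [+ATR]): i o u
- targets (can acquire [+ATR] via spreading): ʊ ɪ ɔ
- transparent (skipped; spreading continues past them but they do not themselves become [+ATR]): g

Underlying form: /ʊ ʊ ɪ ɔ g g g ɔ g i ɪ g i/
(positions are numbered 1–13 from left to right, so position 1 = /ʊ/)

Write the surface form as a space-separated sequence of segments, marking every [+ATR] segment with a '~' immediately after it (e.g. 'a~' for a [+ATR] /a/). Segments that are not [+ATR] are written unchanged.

ʊ~ ʊ~ ɪ~ ɔ~ g g g ɔ~ g i~ ɪ~ g i~

From /i/ at 10 leftward: 9 /g/ transparent; 8 /ɔ/ → [+ATR]; 7 /g/ transparent; 6 /g/ transparent; 5 /g/ transparent; 4 /ɔ/ → [+ATR]; 3 /ɪ/ → [+ATR]; 2 /ʊ/ → [+ATR]; 1 /ʊ/ → [+ATR]; word edge.
From /i/ at 13 leftward: 12 /g/ transparent; 11 /ɪ/ → [+ATR]; 10 /i/ is itself a trigger — this domain ends here.
[+ATR] positions on the surface: 1 2 3 4 8 10 11 13.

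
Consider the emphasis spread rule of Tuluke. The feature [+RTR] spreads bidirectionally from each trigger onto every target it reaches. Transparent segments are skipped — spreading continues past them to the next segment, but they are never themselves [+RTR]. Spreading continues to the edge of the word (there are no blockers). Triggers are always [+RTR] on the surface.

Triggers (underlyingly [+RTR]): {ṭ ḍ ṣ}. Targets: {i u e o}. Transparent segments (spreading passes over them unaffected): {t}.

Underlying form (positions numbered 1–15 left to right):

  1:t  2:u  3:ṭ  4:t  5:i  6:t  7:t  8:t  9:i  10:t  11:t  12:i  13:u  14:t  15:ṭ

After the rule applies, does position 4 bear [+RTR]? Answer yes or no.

From /ṭ/ at 3 rightward: 4 /t/ transparent; 5 /i/ → [+RTR]; 6 /t/ transparent; 7 /t/ transparent; 8 /t/ transparent; 9 /i/ → [+RTR]; 10 /t/ transparent; 11 /t/ transparent; 12 /i/ → [+RTR]; 13 /u/ → [+RTR]; 14 /t/ transparent; 15 /ṭ/ is itself a trigger — this domain ends here.
From /ṭ/ at 3 leftward: 2 /u/ → [+RTR]; 1 /t/ transparent; word edge.
From /ṭ/ at 15 rightward: word edge.
From /ṭ/ at 15 leftward: 14 /t/ transparent; 13 /u/ → [+RTR]; 12 /i/ → [+RTR]; 11 /t/ transparent; 10 /t/ transparent; 9 /i/ → [+RTR]; 8 /t/ transparent; 7 /t/ transparent; 6 /t/ transparent; 5 /i/ → [+RTR]; 4 /t/ transparent; 3 /ṭ/ is itself a trigger — this domain ends here.
[+RTR] positions on the surface: 2 3 5 9 12 13 15.

no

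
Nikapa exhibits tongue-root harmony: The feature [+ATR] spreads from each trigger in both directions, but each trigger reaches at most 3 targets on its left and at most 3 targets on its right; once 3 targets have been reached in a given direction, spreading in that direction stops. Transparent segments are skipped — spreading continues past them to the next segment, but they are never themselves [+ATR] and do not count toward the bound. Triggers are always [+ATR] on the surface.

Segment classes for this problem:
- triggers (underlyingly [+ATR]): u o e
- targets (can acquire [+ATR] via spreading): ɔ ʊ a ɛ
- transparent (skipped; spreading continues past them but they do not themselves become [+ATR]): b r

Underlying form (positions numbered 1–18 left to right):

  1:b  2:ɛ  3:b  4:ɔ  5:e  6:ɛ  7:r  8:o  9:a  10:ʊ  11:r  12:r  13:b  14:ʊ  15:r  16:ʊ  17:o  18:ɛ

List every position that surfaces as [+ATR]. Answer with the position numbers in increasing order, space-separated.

2 4 5 6 8 9 10 14 16 17 18

From /e/ at 5 rightward: 6 /ɛ/ → [+ATR]; 7 /r/ transparent; 8 /o/ is itself a trigger — this domain ends here.
From /e/ at 5 leftward: 4 /ɔ/ → [+ATR]; 3 /b/ transparent; 2 /ɛ/ → [+ATR]; 1 /b/ transparent; word edge.
From /o/ at 8 rightward: 9 /a/ → [+ATR]; 10 /ʊ/ → [+ATR]; 11 /r/ transparent; 12 /r/ transparent; 13 /b/ transparent; 14 /ʊ/ → [+ATR]; bound reached.
From /o/ at 8 leftward: 7 /r/ transparent; 6 /ɛ/ → [+ATR]; 5 /e/ is itself a trigger — this domain ends here.
From /o/ at 17 rightward: 18 /ɛ/ → [+ATR]; word edge.
From /o/ at 17 leftward: 16 /ʊ/ → [+ATR]; 15 /r/ transparent; 14 /ʊ/ → [+ATR]; 13 /b/ transparent; 12 /r/ transparent; 11 /r/ transparent; 10 /ʊ/ → [+ATR]; bound reached.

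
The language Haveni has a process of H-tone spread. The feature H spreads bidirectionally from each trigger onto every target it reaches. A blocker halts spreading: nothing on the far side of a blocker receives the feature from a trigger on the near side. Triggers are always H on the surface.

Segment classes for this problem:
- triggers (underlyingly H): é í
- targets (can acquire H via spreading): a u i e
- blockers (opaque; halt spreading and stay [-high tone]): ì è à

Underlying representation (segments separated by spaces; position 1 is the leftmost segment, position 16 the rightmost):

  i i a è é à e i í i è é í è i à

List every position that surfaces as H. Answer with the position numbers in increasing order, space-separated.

5 7 8 9 10 12 13

From /é/ at 5 rightward: 6 /à/ blocks.
From /é/ at 5 leftward: 4 /è/ blocks.
From /í/ at 9 rightward: 10 /i/ → H; 11 /è/ blocks.
From /í/ at 9 leftward: 8 /i/ → H; 7 /e/ → H; 6 /à/ blocks.
From /é/ at 12 rightward: 13 /í/ is itself a trigger — this domain ends here.
From /é/ at 12 leftward: 11 /è/ blocks.
From /í/ at 13 rightward: 14 /è/ blocks.
From /í/ at 13 leftward: 12 /é/ is itself a trigger — this domain ends here.
Targets with no active source: positions 1 2 3 15 stay [-high tone].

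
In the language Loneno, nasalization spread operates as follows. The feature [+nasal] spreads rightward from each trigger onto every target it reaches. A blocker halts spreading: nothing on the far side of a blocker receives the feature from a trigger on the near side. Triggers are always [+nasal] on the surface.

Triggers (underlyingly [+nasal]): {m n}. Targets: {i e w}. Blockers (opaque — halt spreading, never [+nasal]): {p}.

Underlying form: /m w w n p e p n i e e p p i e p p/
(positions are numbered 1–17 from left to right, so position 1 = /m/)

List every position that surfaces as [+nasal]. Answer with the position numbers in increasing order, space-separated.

1 2 3 4 8 9 10 11

From /m/ at 1 rightward: 2 /w/ → [+nasal]; 3 /w/ → [+nasal]; 4 /n/ is itself a trigger — this domain ends here.
From /n/ at 4 rightward: 5 /p/ blocks.
From /n/ at 8 rightward: 9 /i/ → [+nasal]; 10 /e/ → [+nasal]; 11 /e/ → [+nasal]; 12 /p/ blocks.
Targets with no active source: positions 6 14 15 stay [-nasal].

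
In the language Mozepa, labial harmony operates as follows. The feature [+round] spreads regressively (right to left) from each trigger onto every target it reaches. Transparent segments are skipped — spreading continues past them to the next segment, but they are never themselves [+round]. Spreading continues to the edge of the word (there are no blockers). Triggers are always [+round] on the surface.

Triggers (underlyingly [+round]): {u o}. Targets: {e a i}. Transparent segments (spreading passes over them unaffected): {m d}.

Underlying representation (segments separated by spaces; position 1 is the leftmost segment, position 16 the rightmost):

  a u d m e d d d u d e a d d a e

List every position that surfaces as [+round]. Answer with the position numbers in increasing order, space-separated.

1 2 5 9

From /u/ at 2 leftward: 1 /a/ → [+round]; word edge.
From /u/ at 9 leftward: 8 /d/ transparent; 7 /d/ transparent; 6 /d/ transparent; 5 /e/ → [+round]; 4 /m/ transparent; 3 /d/ transparent; 2 /u/ is itself a trigger — this domain ends here.
Targets with no active source: positions 11 12 15 16 stay [-round].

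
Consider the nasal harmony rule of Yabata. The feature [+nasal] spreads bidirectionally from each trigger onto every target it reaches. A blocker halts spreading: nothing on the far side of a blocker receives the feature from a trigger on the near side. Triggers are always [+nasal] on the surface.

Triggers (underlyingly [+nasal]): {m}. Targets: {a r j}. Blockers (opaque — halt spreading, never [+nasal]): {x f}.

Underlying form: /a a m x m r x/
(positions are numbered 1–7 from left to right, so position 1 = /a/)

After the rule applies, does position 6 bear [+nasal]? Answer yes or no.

yes

From /m/ at 3 rightward: 4 /x/ blocks.
From /m/ at 3 leftward: 2 /a/ → [+nasal]; 1 /a/ → [+nasal]; word edge.
From /m/ at 5 rightward: 6 /r/ → [+nasal]; 7 /x/ blocks.
From /m/ at 5 leftward: 4 /x/ blocks.
[+nasal] positions on the surface: 1 2 3 5 6.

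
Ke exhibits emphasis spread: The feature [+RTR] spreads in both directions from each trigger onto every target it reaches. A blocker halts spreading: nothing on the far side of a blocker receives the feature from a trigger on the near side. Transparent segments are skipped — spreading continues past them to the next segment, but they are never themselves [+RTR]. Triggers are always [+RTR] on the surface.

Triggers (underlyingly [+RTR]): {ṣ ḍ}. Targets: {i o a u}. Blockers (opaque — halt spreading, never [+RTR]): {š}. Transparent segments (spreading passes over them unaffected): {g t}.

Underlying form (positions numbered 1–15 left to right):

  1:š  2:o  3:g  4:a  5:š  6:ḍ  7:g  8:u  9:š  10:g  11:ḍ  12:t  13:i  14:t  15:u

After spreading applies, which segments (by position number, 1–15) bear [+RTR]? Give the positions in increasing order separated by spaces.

From /ḍ/ at 6 rightward: 7 /g/ transparent; 8 /u/ → [+RTR]; 9 /š/ blocks.
From /ḍ/ at 6 leftward: 5 /š/ blocks.
From /ḍ/ at 11 rightward: 12 /t/ transparent; 13 /i/ → [+RTR]; 14 /t/ transparent; 15 /u/ → [+RTR]; word edge.
From /ḍ/ at 11 leftward: 10 /g/ transparent; 9 /š/ blocks.
Targets with no active source: positions 2 4 stay [-emphatic].

6 8 11 13 15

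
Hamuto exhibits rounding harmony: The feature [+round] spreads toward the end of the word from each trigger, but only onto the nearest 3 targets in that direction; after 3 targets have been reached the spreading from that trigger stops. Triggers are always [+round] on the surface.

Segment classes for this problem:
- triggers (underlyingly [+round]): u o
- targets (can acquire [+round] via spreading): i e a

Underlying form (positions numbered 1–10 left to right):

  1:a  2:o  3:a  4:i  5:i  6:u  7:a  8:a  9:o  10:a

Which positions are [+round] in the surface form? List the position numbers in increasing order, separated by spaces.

2 3 4 5 6 7 8 9 10

From /o/ at 2 rightward: 3 /a/ → [+round]; 4 /i/ → [+round]; 5 /i/ → [+round]; bound reached.
From /u/ at 6 rightward: 7 /a/ → [+round]; 8 /a/ → [+round]; 9 /o/ is itself a trigger — this domain ends here.
From /o/ at 9 rightward: 10 /a/ → [+round]; word edge.
Target with no active source: position 1 stays [-round].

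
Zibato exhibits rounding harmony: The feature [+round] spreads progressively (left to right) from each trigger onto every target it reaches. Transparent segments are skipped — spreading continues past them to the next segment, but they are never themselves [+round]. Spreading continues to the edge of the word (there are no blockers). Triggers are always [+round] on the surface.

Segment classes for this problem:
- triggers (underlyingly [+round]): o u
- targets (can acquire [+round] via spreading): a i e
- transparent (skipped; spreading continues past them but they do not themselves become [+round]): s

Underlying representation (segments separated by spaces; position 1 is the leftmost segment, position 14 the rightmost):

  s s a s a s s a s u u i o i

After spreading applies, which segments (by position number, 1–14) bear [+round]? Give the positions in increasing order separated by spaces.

10 11 12 13 14

From /u/ at 10 rightward: 11 /u/ is itself a trigger — this domain ends here.
From /u/ at 11 rightward: 12 /i/ → [+round]; 13 /o/ is itself a trigger — this domain ends here.
From /o/ at 13 rightward: 14 /i/ → [+round]; word edge.
Targets with no active source: positions 3 5 8 stay [-round].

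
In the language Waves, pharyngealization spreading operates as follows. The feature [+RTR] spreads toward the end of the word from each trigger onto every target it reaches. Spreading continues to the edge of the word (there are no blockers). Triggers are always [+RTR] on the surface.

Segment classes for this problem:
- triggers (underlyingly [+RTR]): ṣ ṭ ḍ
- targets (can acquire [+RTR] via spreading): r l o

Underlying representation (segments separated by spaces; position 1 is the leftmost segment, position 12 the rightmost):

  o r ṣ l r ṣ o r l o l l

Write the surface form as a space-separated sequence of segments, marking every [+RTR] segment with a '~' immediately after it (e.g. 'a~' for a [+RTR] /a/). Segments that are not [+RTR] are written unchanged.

o r ṣ~ l~ r~ ṣ~ o~ r~ l~ o~ l~ l~

From /ṣ/ at 3 rightward: 4 /l/ → [+RTR]; 5 /r/ → [+RTR]; 6 /ṣ/ is itself a trigger — this domain ends here.
From /ṣ/ at 6 rightward: 7 /o/ → [+RTR]; 8 /r/ → [+RTR]; 9 /l/ → [+RTR]; 10 /o/ → [+RTR]; 11 /l/ → [+RTR]; 12 /l/ → [+RTR]; word edge.
Targets with no active source: positions 1 2 stay [-emphatic].
[+RTR] positions on the surface: 3 4 5 6 7 8 9 10 11 12.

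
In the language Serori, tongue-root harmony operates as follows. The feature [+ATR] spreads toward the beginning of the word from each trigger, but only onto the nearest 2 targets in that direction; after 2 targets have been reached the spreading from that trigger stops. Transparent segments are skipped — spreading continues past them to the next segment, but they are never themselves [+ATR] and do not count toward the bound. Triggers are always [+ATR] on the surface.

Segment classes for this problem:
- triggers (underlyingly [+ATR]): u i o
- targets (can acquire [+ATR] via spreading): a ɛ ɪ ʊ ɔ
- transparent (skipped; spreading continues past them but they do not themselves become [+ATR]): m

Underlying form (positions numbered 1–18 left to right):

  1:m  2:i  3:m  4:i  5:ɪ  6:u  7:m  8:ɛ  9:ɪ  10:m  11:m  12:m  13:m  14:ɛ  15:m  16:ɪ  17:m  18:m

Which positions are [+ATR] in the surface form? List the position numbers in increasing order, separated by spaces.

From /i/ at 2 leftward: 1 /m/ transparent; word edge.
From /i/ at 4 leftward: 3 /m/ transparent; 2 /i/ is itself a trigger — this domain ends here.
From /u/ at 6 leftward: 5 /ɪ/ → [+ATR]; 4 /i/ is itself a trigger — this domain ends here.
Targets with no active source: positions 8 9 14 16 stay [-ATR].

2 4 5 6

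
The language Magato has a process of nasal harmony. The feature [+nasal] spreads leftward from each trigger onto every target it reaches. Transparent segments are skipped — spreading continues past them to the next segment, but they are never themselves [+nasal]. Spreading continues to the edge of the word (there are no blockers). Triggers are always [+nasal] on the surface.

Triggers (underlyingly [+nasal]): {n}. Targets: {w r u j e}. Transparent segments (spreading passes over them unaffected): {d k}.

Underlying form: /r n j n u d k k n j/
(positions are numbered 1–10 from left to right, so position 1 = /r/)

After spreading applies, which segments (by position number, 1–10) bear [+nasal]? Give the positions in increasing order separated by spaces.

From /n/ at 2 leftward: 1 /r/ → [+nasal]; word edge.
From /n/ at 4 leftward: 3 /j/ → [+nasal]; 2 /n/ is itself a trigger — this domain ends here.
From /n/ at 9 leftward: 8 /k/ transparent; 7 /k/ transparent; 6 /d/ transparent; 5 /u/ → [+nasal]; 4 /n/ is itself a trigger — this domain ends here.
Target with no active source: position 10 stays [-nasal].

1 2 3 4 5 9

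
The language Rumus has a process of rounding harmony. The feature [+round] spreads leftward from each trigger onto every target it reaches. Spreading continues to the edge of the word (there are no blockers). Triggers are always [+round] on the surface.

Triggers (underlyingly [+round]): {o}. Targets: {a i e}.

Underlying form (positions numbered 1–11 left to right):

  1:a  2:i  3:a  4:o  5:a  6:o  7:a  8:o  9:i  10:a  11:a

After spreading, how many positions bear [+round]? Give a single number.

8

From /o/ at 4 leftward: 3 /a/ → [+round]; 2 /i/ → [+round]; 1 /a/ → [+round]; word edge.
From /o/ at 6 leftward: 5 /a/ → [+round]; 4 /o/ is itself a trigger — this domain ends here.
From /o/ at 8 leftward: 7 /a/ → [+round]; 6 /o/ is itself a trigger — this domain ends here.
Targets with no active source: positions 9 10 11 stay [-round].
[+round] positions on the surface: 1 2 3 4 5 6 7 8.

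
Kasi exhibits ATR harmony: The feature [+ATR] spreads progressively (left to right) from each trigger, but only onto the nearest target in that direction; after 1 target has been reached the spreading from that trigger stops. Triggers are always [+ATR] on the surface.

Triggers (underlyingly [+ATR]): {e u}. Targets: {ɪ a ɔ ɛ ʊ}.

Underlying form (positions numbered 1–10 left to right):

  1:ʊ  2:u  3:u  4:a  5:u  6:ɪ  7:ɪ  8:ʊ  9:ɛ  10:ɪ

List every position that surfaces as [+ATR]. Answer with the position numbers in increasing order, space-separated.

From /u/ at 2 rightward: 3 /u/ is itself a trigger — this domain ends here.
From /u/ at 3 rightward: 4 /a/ → [+ATR]; bound reached.
From /u/ at 5 rightward: 6 /ɪ/ → [+ATR]; bound reached.
Targets with no active source: positions 1 7 8 9 10 stay [-ATR].

2 3 4 5 6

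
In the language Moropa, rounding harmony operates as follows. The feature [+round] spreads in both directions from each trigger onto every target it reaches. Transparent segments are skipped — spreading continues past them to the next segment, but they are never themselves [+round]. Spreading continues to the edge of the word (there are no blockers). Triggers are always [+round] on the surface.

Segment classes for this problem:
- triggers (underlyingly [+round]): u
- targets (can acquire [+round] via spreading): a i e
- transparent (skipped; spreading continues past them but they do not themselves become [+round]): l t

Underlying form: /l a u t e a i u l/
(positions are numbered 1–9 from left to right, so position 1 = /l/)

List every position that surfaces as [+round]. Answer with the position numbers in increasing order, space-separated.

2 3 5 6 7 8

From /u/ at 3 rightward: 4 /t/ transparent; 5 /e/ → [+round]; 6 /a/ → [+round]; 7 /i/ → [+round]; 8 /u/ is itself a trigger — this domain ends here.
From /u/ at 3 leftward: 2 /a/ → [+round]; 1 /l/ transparent; word edge.
From /u/ at 8 rightward: 9 /l/ transparent; word edge.
From /u/ at 8 leftward: 7 /i/ → [+round]; 6 /a/ → [+round]; 5 /e/ → [+round]; 4 /t/ transparent; 3 /u/ is itself a trigger — this domain ends here.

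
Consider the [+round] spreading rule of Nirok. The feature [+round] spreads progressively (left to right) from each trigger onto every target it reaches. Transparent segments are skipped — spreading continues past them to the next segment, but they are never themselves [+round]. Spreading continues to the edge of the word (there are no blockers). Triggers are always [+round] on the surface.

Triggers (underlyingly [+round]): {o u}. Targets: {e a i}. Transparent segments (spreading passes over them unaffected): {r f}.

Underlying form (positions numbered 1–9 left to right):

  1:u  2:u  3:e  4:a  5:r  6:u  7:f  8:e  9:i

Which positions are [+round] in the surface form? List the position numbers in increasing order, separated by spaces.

From /u/ at 1 rightward: 2 /u/ is itself a trigger — this domain ends here.
From /u/ at 2 rightward: 3 /e/ → [+round]; 4 /a/ → [+round]; 5 /r/ transparent; 6 /u/ is itself a trigger — this domain ends here.
From /u/ at 6 rightward: 7 /f/ transparent; 8 /e/ → [+round]; 9 /i/ → [+round]; word edge.

1 2 3 4 6 8 9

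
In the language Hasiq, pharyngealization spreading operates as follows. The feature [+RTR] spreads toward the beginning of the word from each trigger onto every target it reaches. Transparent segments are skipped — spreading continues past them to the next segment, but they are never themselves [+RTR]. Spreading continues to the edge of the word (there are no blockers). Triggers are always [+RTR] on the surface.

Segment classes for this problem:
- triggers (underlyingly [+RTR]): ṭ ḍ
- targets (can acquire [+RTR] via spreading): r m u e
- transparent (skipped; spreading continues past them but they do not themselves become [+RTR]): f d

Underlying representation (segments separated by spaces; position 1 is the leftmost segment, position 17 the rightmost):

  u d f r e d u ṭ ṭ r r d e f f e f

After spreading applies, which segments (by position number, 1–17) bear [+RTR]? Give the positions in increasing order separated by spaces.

From /ṭ/ at 8 leftward: 7 /u/ → [+RTR]; 6 /d/ transparent; 5 /e/ → [+RTR]; 4 /r/ → [+RTR]; 3 /f/ transparent; 2 /d/ transparent; 1 /u/ → [+RTR]; word edge.
From /ṭ/ at 9 leftward: 8 /ṭ/ is itself a trigger — this domain ends here.
Targets with no active source: positions 10 11 13 16 stay [-emphatic].

1 4 5 7 8 9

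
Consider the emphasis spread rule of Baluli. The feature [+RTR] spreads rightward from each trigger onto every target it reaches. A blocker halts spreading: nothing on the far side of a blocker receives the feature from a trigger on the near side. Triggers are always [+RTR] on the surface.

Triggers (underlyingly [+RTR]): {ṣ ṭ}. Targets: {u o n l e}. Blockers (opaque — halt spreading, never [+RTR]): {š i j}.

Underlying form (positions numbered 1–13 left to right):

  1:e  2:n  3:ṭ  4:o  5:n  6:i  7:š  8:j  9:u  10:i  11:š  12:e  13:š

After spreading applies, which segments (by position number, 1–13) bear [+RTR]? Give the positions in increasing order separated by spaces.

3 4 5

From /ṭ/ at 3 rightward: 4 /o/ → [+RTR]; 5 /n/ → [+RTR]; 6 /i/ blocks.
Targets with no active source: positions 1 2 9 12 stay [-emphatic].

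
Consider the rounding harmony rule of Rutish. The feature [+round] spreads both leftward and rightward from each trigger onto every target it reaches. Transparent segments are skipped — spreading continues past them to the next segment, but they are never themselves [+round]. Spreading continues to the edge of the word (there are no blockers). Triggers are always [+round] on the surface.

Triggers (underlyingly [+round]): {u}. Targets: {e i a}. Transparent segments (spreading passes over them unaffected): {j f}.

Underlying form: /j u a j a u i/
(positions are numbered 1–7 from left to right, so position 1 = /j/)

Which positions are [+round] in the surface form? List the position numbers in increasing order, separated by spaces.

From /u/ at 2 rightward: 3 /a/ → [+round]; 4 /j/ transparent; 5 /a/ → [+round]; 6 /u/ is itself a trigger — this domain ends here.
From /u/ at 2 leftward: 1 /j/ transparent; word edge.
From /u/ at 6 rightward: 7 /i/ → [+round]; word edge.
From /u/ at 6 leftward: 5 /a/ → [+round]; 4 /j/ transparent; 3 /a/ → [+round]; 2 /u/ is itself a trigger — this domain ends here.

2 3 5 6 7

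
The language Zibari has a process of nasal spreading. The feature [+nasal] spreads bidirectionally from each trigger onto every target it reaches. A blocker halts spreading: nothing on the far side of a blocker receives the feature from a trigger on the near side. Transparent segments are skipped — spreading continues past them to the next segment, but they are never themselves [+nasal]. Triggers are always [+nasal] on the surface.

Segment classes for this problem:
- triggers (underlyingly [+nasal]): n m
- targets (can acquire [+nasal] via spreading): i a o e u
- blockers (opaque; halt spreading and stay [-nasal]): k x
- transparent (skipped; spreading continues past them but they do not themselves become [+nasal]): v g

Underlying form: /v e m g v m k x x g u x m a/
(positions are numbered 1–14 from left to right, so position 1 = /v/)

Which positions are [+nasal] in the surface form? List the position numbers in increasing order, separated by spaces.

From /m/ at 3 rightward: 4 /g/ transparent; 5 /v/ transparent; 6 /m/ is itself a trigger — this domain ends here.
From /m/ at 3 leftward: 2 /e/ → [+nasal]; 1 /v/ transparent; word edge.
From /m/ at 6 rightward: 7 /k/ blocks.
From /m/ at 6 leftward: 5 /v/ transparent; 4 /g/ transparent; 3 /m/ is itself a trigger — this domain ends here.
From /m/ at 13 rightward: 14 /a/ → [+nasal]; word edge.
From /m/ at 13 leftward: 12 /x/ blocks.
Target with no active source: position 11 stays [-nasal].

2 3 6 13 14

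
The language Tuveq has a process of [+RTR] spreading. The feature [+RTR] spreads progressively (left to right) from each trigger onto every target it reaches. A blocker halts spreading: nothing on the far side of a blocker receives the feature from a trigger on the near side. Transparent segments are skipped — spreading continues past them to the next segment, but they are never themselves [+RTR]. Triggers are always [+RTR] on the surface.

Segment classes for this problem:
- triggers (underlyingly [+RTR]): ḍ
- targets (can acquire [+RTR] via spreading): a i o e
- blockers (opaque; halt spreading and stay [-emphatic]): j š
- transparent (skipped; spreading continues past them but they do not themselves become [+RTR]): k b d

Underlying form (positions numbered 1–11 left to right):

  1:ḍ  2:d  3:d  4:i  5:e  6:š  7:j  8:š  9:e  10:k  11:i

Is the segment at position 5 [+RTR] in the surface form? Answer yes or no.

yes

From /ḍ/ at 1 rightward: 2 /d/ transparent; 3 /d/ transparent; 4 /i/ → [+RTR]; 5 /e/ → [+RTR]; 6 /š/ blocks.
Targets with no active source: positions 9 11 stay [-emphatic].
[+RTR] positions on the surface: 1 4 5.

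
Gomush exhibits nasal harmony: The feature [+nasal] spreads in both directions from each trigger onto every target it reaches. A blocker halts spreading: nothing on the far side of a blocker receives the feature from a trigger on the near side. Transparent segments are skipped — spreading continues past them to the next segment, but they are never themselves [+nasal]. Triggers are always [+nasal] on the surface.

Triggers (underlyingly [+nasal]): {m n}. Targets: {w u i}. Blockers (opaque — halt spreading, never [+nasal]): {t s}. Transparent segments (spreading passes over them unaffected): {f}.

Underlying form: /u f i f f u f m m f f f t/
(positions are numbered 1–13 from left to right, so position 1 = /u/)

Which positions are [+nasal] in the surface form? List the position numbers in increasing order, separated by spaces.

1 3 6 8 9

From /m/ at 8 rightward: 9 /m/ is itself a trigger — this domain ends here.
From /m/ at 8 leftward: 7 /f/ transparent; 6 /u/ → [+nasal]; 5 /f/ transparent; 4 /f/ transparent; 3 /i/ → [+nasal]; 2 /f/ transparent; 1 /u/ → [+nasal]; word edge.
From /m/ at 9 rightward: 10 /f/ transparent; 11 /f/ transparent; 12 /f/ transparent; 13 /t/ blocks.
From /m/ at 9 leftward: 8 /m/ is itself a trigger — this domain ends here.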